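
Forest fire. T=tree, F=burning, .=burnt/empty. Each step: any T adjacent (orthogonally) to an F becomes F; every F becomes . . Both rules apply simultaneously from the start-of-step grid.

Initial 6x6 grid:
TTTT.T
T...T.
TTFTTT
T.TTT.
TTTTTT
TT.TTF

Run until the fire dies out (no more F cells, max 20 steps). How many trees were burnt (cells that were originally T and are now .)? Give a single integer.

Answer: 25

Derivation:
Step 1: +5 fires, +2 burnt (F count now 5)
Step 2: +6 fires, +5 burnt (F count now 6)
Step 3: +7 fires, +6 burnt (F count now 7)
Step 4: +3 fires, +7 burnt (F count now 3)
Step 5: +2 fires, +3 burnt (F count now 2)
Step 6: +1 fires, +2 burnt (F count now 1)
Step 7: +1 fires, +1 burnt (F count now 1)
Step 8: +0 fires, +1 burnt (F count now 0)
Fire out after step 8
Initially T: 26, now '.': 35
Total burnt (originally-T cells now '.'): 25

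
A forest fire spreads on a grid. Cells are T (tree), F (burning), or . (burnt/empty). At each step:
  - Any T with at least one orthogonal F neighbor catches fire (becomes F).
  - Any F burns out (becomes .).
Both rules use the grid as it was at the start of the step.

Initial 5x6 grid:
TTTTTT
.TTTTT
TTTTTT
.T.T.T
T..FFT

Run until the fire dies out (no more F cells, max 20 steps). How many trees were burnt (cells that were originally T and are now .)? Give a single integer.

Step 1: +2 fires, +2 burnt (F count now 2)
Step 2: +2 fires, +2 burnt (F count now 2)
Step 3: +4 fires, +2 burnt (F count now 4)
Step 4: +5 fires, +4 burnt (F count now 5)
Step 5: +6 fires, +5 burnt (F count now 6)
Step 6: +1 fires, +6 burnt (F count now 1)
Step 7: +1 fires, +1 burnt (F count now 1)
Step 8: +0 fires, +1 burnt (F count now 0)
Fire out after step 8
Initially T: 22, now '.': 29
Total burnt (originally-T cells now '.'): 21

Answer: 21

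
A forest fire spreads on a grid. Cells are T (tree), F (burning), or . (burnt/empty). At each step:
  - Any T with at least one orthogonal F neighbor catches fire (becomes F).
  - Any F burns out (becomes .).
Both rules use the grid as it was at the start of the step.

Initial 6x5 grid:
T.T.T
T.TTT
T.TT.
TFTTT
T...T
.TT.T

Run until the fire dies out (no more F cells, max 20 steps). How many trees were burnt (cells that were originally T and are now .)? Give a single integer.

Step 1: +2 fires, +1 burnt (F count now 2)
Step 2: +4 fires, +2 burnt (F count now 4)
Step 3: +4 fires, +4 burnt (F count now 4)
Step 4: +4 fires, +4 burnt (F count now 4)
Step 5: +2 fires, +4 burnt (F count now 2)
Step 6: +1 fires, +2 burnt (F count now 1)
Step 7: +0 fires, +1 burnt (F count now 0)
Fire out after step 7
Initially T: 19, now '.': 28
Total burnt (originally-T cells now '.'): 17

Answer: 17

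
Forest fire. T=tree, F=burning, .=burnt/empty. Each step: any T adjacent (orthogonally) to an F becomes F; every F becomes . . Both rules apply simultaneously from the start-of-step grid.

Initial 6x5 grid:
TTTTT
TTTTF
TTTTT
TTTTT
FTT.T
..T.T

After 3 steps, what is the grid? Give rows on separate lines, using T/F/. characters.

Step 1: 5 trees catch fire, 2 burn out
  TTTTF
  TTTF.
  TTTTF
  FTTTT
  .FT.T
  ..T.T
Step 2: 7 trees catch fire, 5 burn out
  TTTF.
  TTF..
  FTTF.
  .FTTF
  ..F.T
  ..T.T
Step 3: 9 trees catch fire, 7 burn out
  TTF..
  FF...
  .FF..
  ..FF.
  ....F
  ..F.T

TTF..
FF...
.FF..
..FF.
....F
..F.T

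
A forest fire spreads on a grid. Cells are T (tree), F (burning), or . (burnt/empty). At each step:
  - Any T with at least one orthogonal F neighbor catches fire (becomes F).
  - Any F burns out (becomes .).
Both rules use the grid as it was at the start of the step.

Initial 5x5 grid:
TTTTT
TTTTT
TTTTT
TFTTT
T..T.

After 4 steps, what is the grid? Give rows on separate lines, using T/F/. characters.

Step 1: 3 trees catch fire, 1 burn out
  TTTTT
  TTTTT
  TFTTT
  F.FTT
  T..T.
Step 2: 5 trees catch fire, 3 burn out
  TTTTT
  TFTTT
  F.FTT
  ...FT
  F..T.
Step 3: 6 trees catch fire, 5 burn out
  TFTTT
  F.FTT
  ...FT
  ....F
  ...F.
Step 4: 4 trees catch fire, 6 burn out
  F.FTT
  ...FT
  ....F
  .....
  .....

F.FTT
...FT
....F
.....
.....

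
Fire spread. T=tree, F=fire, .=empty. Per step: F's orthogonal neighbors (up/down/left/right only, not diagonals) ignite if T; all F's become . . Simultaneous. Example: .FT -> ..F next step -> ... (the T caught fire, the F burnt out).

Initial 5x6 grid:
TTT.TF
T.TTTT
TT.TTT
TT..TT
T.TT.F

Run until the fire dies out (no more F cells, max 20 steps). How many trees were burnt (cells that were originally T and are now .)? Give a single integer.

Answer: 19

Derivation:
Step 1: +3 fires, +2 burnt (F count now 3)
Step 2: +3 fires, +3 burnt (F count now 3)
Step 3: +2 fires, +3 burnt (F count now 2)
Step 4: +2 fires, +2 burnt (F count now 2)
Step 5: +1 fires, +2 burnt (F count now 1)
Step 6: +1 fires, +1 burnt (F count now 1)
Step 7: +1 fires, +1 burnt (F count now 1)
Step 8: +1 fires, +1 burnt (F count now 1)
Step 9: +1 fires, +1 burnt (F count now 1)
Step 10: +2 fires, +1 burnt (F count now 2)
Step 11: +2 fires, +2 burnt (F count now 2)
Step 12: +0 fires, +2 burnt (F count now 0)
Fire out after step 12
Initially T: 21, now '.': 28
Total burnt (originally-T cells now '.'): 19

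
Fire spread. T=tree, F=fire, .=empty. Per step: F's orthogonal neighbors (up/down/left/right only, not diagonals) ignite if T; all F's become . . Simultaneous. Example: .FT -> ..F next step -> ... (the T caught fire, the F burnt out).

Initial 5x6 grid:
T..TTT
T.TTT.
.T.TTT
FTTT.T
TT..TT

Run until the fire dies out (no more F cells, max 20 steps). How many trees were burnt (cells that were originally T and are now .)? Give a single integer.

Step 1: +2 fires, +1 burnt (F count now 2)
Step 2: +3 fires, +2 burnt (F count now 3)
Step 3: +1 fires, +3 burnt (F count now 1)
Step 4: +1 fires, +1 burnt (F count now 1)
Step 5: +2 fires, +1 burnt (F count now 2)
Step 6: +4 fires, +2 burnt (F count now 4)
Step 7: +2 fires, +4 burnt (F count now 2)
Step 8: +2 fires, +2 burnt (F count now 2)
Step 9: +1 fires, +2 burnt (F count now 1)
Step 10: +0 fires, +1 burnt (F count now 0)
Fire out after step 10
Initially T: 20, now '.': 28
Total burnt (originally-T cells now '.'): 18

Answer: 18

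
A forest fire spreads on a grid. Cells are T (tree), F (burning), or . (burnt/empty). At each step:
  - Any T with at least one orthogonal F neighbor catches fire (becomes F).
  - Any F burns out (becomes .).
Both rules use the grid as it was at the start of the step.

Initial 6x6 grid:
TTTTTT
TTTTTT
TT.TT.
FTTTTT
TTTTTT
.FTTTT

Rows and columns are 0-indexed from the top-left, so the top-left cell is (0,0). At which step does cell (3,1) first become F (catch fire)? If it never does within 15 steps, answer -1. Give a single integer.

Step 1: cell (3,1)='F' (+5 fires, +2 burnt)
  -> target ignites at step 1
Step 2: cell (3,1)='.' (+5 fires, +5 burnt)
Step 3: cell (3,1)='.' (+5 fires, +5 burnt)
Step 4: cell (3,1)='.' (+6 fires, +5 burnt)
Step 5: cell (3,1)='.' (+5 fires, +6 burnt)
Step 6: cell (3,1)='.' (+2 fires, +5 burnt)
Step 7: cell (3,1)='.' (+2 fires, +2 burnt)
Step 8: cell (3,1)='.' (+1 fires, +2 burnt)
Step 9: cell (3,1)='.' (+0 fires, +1 burnt)
  fire out at step 9

1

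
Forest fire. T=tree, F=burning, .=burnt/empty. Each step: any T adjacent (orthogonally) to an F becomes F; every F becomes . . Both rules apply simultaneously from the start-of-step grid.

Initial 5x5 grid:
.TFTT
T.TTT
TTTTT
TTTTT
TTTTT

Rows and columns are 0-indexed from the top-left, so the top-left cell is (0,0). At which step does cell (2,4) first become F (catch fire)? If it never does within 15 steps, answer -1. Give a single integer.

Step 1: cell (2,4)='T' (+3 fires, +1 burnt)
Step 2: cell (2,4)='T' (+3 fires, +3 burnt)
Step 3: cell (2,4)='T' (+4 fires, +3 burnt)
Step 4: cell (2,4)='F' (+5 fires, +4 burnt)
  -> target ignites at step 4
Step 5: cell (2,4)='.' (+5 fires, +5 burnt)
Step 6: cell (2,4)='.' (+2 fires, +5 burnt)
Step 7: cell (2,4)='.' (+0 fires, +2 burnt)
  fire out at step 7

4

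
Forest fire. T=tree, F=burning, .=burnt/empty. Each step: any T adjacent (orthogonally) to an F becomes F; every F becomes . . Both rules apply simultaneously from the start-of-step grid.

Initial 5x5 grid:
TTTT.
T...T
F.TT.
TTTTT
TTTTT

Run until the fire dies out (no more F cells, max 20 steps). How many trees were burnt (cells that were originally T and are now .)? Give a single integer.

Step 1: +2 fires, +1 burnt (F count now 2)
Step 2: +3 fires, +2 burnt (F count now 3)
Step 3: +3 fires, +3 burnt (F count now 3)
Step 4: +4 fires, +3 burnt (F count now 4)
Step 5: +4 fires, +4 burnt (F count now 4)
Step 6: +1 fires, +4 burnt (F count now 1)
Step 7: +0 fires, +1 burnt (F count now 0)
Fire out after step 7
Initially T: 18, now '.': 24
Total burnt (originally-T cells now '.'): 17

Answer: 17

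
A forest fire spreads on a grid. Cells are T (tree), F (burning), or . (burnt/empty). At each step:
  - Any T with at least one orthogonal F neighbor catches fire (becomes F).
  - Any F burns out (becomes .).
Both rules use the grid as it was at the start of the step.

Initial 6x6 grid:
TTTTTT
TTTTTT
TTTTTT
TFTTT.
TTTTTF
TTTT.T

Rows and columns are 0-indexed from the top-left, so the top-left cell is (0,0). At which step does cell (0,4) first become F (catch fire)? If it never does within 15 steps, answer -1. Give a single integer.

Step 1: cell (0,4)='T' (+6 fires, +2 burnt)
Step 2: cell (0,4)='T' (+9 fires, +6 burnt)
Step 3: cell (0,4)='T' (+8 fires, +9 burnt)
Step 4: cell (0,4)='T' (+5 fires, +8 burnt)
Step 5: cell (0,4)='F' (+3 fires, +5 burnt)
  -> target ignites at step 5
Step 6: cell (0,4)='.' (+1 fires, +3 burnt)
Step 7: cell (0,4)='.' (+0 fires, +1 burnt)
  fire out at step 7

5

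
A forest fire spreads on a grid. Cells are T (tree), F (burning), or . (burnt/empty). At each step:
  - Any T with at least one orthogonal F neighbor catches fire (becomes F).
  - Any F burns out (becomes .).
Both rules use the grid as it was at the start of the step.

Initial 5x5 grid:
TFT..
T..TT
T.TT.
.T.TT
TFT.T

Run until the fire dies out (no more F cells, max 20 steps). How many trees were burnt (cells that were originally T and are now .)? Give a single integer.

Answer: 7

Derivation:
Step 1: +5 fires, +2 burnt (F count now 5)
Step 2: +1 fires, +5 burnt (F count now 1)
Step 3: +1 fires, +1 burnt (F count now 1)
Step 4: +0 fires, +1 burnt (F count now 0)
Fire out after step 4
Initially T: 14, now '.': 18
Total burnt (originally-T cells now '.'): 7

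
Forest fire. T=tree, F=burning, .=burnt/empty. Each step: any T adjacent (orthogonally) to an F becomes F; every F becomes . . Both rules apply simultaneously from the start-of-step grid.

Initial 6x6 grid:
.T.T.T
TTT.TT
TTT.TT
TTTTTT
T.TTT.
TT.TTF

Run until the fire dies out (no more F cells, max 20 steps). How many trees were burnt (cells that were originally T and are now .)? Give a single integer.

Answer: 26

Derivation:
Step 1: +1 fires, +1 burnt (F count now 1)
Step 2: +2 fires, +1 burnt (F count now 2)
Step 3: +2 fires, +2 burnt (F count now 2)
Step 4: +4 fires, +2 burnt (F count now 4)
Step 5: +3 fires, +4 burnt (F count now 3)
Step 6: +3 fires, +3 burnt (F count now 3)
Step 7: +4 fires, +3 burnt (F count now 4)
Step 8: +3 fires, +4 burnt (F count now 3)
Step 9: +3 fires, +3 burnt (F count now 3)
Step 10: +1 fires, +3 burnt (F count now 1)
Step 11: +0 fires, +1 burnt (F count now 0)
Fire out after step 11
Initially T: 27, now '.': 35
Total burnt (originally-T cells now '.'): 26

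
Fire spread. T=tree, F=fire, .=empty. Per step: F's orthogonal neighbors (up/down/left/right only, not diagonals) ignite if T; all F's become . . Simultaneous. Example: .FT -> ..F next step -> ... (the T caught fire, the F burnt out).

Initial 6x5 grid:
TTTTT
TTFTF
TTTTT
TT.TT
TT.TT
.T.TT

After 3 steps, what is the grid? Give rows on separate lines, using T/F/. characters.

Step 1: 6 trees catch fire, 2 burn out
  TTFTF
  TF.F.
  TTFTF
  TT.TT
  TT.TT
  .T.TT
Step 2: 6 trees catch fire, 6 burn out
  TF.F.
  F....
  TF.F.
  TT.TF
  TT.TT
  .T.TT
Step 3: 5 trees catch fire, 6 burn out
  F....
  .....
  F....
  TF.F.
  TT.TF
  .T.TT

F....
.....
F....
TF.F.
TT.TF
.T.TT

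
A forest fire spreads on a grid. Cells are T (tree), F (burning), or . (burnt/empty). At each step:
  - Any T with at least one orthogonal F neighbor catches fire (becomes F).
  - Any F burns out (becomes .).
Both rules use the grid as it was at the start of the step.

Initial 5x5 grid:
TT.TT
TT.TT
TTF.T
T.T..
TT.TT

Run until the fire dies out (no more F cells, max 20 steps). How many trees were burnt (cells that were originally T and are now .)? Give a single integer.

Answer: 10

Derivation:
Step 1: +2 fires, +1 burnt (F count now 2)
Step 2: +2 fires, +2 burnt (F count now 2)
Step 3: +3 fires, +2 burnt (F count now 3)
Step 4: +2 fires, +3 burnt (F count now 2)
Step 5: +1 fires, +2 burnt (F count now 1)
Step 6: +0 fires, +1 burnt (F count now 0)
Fire out after step 6
Initially T: 17, now '.': 18
Total burnt (originally-T cells now '.'): 10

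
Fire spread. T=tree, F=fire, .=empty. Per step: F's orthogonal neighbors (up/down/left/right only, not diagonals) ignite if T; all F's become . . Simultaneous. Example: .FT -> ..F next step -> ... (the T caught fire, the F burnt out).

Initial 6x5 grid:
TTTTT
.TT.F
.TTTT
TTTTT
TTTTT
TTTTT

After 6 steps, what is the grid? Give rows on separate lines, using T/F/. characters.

Step 1: 2 trees catch fire, 1 burn out
  TTTTF
  .TT..
  .TTTF
  TTTTT
  TTTTT
  TTTTT
Step 2: 3 trees catch fire, 2 burn out
  TTTF.
  .TT..
  .TTF.
  TTTTF
  TTTTT
  TTTTT
Step 3: 4 trees catch fire, 3 burn out
  TTF..
  .TT..
  .TF..
  TTTF.
  TTTTF
  TTTTT
Step 4: 6 trees catch fire, 4 burn out
  TF...
  .TF..
  .F...
  TTF..
  TTTF.
  TTTTF
Step 5: 5 trees catch fire, 6 burn out
  F....
  .F...
  .....
  TF...
  TTF..
  TTTF.
Step 6: 3 trees catch fire, 5 burn out
  .....
  .....
  .....
  F....
  TF...
  TTF..

.....
.....
.....
F....
TF...
TTF..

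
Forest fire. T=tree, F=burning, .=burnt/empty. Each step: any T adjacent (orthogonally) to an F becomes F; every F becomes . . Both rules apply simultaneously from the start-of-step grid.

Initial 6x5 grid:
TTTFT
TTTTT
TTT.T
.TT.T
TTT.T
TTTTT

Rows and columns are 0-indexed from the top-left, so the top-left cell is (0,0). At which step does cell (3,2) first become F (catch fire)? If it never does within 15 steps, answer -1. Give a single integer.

Step 1: cell (3,2)='T' (+3 fires, +1 burnt)
Step 2: cell (3,2)='T' (+3 fires, +3 burnt)
Step 3: cell (3,2)='T' (+4 fires, +3 burnt)
Step 4: cell (3,2)='F' (+4 fires, +4 burnt)
  -> target ignites at step 4
Step 5: cell (3,2)='.' (+4 fires, +4 burnt)
Step 6: cell (3,2)='.' (+3 fires, +4 burnt)
Step 7: cell (3,2)='.' (+3 fires, +3 burnt)
Step 8: cell (3,2)='.' (+1 fires, +3 burnt)
Step 9: cell (3,2)='.' (+0 fires, +1 burnt)
  fire out at step 9

4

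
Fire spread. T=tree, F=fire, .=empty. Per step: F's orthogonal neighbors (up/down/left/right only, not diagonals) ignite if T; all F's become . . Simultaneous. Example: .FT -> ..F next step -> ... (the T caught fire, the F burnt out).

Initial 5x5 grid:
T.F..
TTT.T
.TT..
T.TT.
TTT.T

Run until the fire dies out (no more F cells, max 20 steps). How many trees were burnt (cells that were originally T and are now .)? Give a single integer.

Step 1: +1 fires, +1 burnt (F count now 1)
Step 2: +2 fires, +1 burnt (F count now 2)
Step 3: +3 fires, +2 burnt (F count now 3)
Step 4: +3 fires, +3 burnt (F count now 3)
Step 5: +1 fires, +3 burnt (F count now 1)
Step 6: +1 fires, +1 burnt (F count now 1)
Step 7: +1 fires, +1 burnt (F count now 1)
Step 8: +0 fires, +1 burnt (F count now 0)
Fire out after step 8
Initially T: 14, now '.': 23
Total burnt (originally-T cells now '.'): 12

Answer: 12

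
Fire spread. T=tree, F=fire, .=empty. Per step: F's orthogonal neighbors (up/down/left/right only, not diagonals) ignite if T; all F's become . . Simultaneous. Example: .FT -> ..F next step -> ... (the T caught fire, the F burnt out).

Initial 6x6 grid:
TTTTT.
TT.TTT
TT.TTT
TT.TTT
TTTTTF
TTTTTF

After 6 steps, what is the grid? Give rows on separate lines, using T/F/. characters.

Step 1: 3 trees catch fire, 2 burn out
  TTTTT.
  TT.TTT
  TT.TTT
  TT.TTF
  TTTTF.
  TTTTF.
Step 2: 4 trees catch fire, 3 burn out
  TTTTT.
  TT.TTT
  TT.TTF
  TT.TF.
  TTTF..
  TTTF..
Step 3: 5 trees catch fire, 4 burn out
  TTTTT.
  TT.TTF
  TT.TF.
  TT.F..
  TTF...
  TTF...
Step 4: 4 trees catch fire, 5 burn out
  TTTTT.
  TT.TF.
  TT.F..
  TT....
  TF....
  TF....
Step 5: 5 trees catch fire, 4 burn out
  TTTTF.
  TT.F..
  TT....
  TF....
  F.....
  F.....
Step 6: 3 trees catch fire, 5 burn out
  TTTF..
  TT....
  TF....
  F.....
  ......
  ......

TTTF..
TT....
TF....
F.....
......
......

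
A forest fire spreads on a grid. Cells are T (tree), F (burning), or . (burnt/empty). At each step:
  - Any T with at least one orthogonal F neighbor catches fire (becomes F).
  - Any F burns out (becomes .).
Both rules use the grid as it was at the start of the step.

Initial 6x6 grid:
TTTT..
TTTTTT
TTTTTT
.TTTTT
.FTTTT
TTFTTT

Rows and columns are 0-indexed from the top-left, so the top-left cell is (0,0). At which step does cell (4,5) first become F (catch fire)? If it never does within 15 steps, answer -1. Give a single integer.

Step 1: cell (4,5)='T' (+4 fires, +2 burnt)
Step 2: cell (4,5)='T' (+5 fires, +4 burnt)
Step 3: cell (4,5)='T' (+6 fires, +5 burnt)
Step 4: cell (4,5)='F' (+6 fires, +6 burnt)
  -> target ignites at step 4
Step 5: cell (4,5)='.' (+5 fires, +6 burnt)
Step 6: cell (4,5)='.' (+3 fires, +5 burnt)
Step 7: cell (4,5)='.' (+1 fires, +3 burnt)
Step 8: cell (4,5)='.' (+0 fires, +1 burnt)
  fire out at step 8

4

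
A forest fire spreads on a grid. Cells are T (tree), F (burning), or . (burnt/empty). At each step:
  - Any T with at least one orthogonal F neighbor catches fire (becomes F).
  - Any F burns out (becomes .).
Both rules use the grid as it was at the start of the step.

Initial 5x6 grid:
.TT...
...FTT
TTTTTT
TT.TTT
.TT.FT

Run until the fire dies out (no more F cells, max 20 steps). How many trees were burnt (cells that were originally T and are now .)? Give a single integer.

Answer: 16

Derivation:
Step 1: +4 fires, +2 burnt (F count now 4)
Step 2: +5 fires, +4 burnt (F count now 5)
Step 3: +2 fires, +5 burnt (F count now 2)
Step 4: +2 fires, +2 burnt (F count now 2)
Step 5: +2 fires, +2 burnt (F count now 2)
Step 6: +1 fires, +2 burnt (F count now 1)
Step 7: +0 fires, +1 burnt (F count now 0)
Fire out after step 7
Initially T: 18, now '.': 28
Total burnt (originally-T cells now '.'): 16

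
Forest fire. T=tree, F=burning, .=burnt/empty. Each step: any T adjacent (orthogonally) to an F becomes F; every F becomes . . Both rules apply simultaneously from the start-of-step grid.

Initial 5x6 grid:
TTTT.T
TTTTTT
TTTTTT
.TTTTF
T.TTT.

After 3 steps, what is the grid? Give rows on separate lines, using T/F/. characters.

Step 1: 2 trees catch fire, 1 burn out
  TTTT.T
  TTTTTT
  TTTTTF
  .TTTF.
  T.TTT.
Step 2: 4 trees catch fire, 2 burn out
  TTTT.T
  TTTTTF
  TTTTF.
  .TTF..
  T.TTF.
Step 3: 5 trees catch fire, 4 burn out
  TTTT.F
  TTTTF.
  TTTF..
  .TF...
  T.TF..

TTTT.F
TTTTF.
TTTF..
.TF...
T.TF..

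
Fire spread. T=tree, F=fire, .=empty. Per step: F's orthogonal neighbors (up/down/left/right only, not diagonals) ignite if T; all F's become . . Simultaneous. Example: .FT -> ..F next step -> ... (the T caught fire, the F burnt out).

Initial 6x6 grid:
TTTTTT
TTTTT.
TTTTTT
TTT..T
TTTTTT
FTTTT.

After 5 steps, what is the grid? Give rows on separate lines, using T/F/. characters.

Step 1: 2 trees catch fire, 1 burn out
  TTTTTT
  TTTTT.
  TTTTTT
  TTT..T
  FTTTTT
  .FTTT.
Step 2: 3 trees catch fire, 2 burn out
  TTTTTT
  TTTTT.
  TTTTTT
  FTT..T
  .FTTTT
  ..FTT.
Step 3: 4 trees catch fire, 3 burn out
  TTTTTT
  TTTTT.
  FTTTTT
  .FT..T
  ..FTTT
  ...FT.
Step 4: 5 trees catch fire, 4 burn out
  TTTTTT
  FTTTT.
  .FTTTT
  ..F..T
  ...FTT
  ....F.
Step 5: 4 trees catch fire, 5 burn out
  FTTTTT
  .FTTT.
  ..FTTT
  .....T
  ....FT
  ......

FTTTTT
.FTTT.
..FTTT
.....T
....FT
......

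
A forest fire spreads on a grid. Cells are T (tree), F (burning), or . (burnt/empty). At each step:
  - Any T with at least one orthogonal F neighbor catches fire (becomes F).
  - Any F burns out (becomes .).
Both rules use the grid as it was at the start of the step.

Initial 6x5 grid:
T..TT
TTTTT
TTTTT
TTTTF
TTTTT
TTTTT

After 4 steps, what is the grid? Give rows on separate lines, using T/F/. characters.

Step 1: 3 trees catch fire, 1 burn out
  T..TT
  TTTTT
  TTTTF
  TTTF.
  TTTTF
  TTTTT
Step 2: 5 trees catch fire, 3 burn out
  T..TT
  TTTTF
  TTTF.
  TTF..
  TTTF.
  TTTTF
Step 3: 6 trees catch fire, 5 burn out
  T..TF
  TTTF.
  TTF..
  TF...
  TTF..
  TTTF.
Step 4: 6 trees catch fire, 6 burn out
  T..F.
  TTF..
  TF...
  F....
  TF...
  TTF..

T..F.
TTF..
TF...
F....
TF...
TTF..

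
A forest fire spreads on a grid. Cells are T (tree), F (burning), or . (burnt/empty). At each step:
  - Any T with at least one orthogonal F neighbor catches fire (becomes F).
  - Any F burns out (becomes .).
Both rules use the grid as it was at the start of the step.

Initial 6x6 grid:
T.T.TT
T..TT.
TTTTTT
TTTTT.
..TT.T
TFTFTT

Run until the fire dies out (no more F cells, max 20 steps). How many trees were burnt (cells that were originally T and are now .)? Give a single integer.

Step 1: +4 fires, +2 burnt (F count now 4)
Step 2: +3 fires, +4 burnt (F count now 3)
Step 3: +4 fires, +3 burnt (F count now 4)
Step 4: +4 fires, +4 burnt (F count now 4)
Step 5: +4 fires, +4 burnt (F count now 4)
Step 6: +2 fires, +4 burnt (F count now 2)
Step 7: +2 fires, +2 burnt (F count now 2)
Step 8: +1 fires, +2 burnt (F count now 1)
Step 9: +0 fires, +1 burnt (F count now 0)
Fire out after step 9
Initially T: 25, now '.': 35
Total burnt (originally-T cells now '.'): 24

Answer: 24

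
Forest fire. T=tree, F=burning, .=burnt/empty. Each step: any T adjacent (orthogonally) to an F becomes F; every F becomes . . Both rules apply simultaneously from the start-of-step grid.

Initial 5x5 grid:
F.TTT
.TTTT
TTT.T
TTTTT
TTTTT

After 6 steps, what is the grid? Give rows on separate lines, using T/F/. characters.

Step 1: 0 trees catch fire, 1 burn out
  ..TTT
  .TTTT
  TTT.T
  TTTTT
  TTTTT
Step 2: 0 trees catch fire, 0 burn out
  ..TTT
  .TTTT
  TTT.T
  TTTTT
  TTTTT
Step 3: 0 trees catch fire, 0 burn out
  ..TTT
  .TTTT
  TTT.T
  TTTTT
  TTTTT
Step 4: 0 trees catch fire, 0 burn out
  ..TTT
  .TTTT
  TTT.T
  TTTTT
  TTTTT
Step 5: 0 trees catch fire, 0 burn out
  ..TTT
  .TTTT
  TTT.T
  TTTTT
  TTTTT
Step 6: 0 trees catch fire, 0 burn out
  ..TTT
  .TTTT
  TTT.T
  TTTTT
  TTTTT

..TTT
.TTTT
TTT.T
TTTTT
TTTTT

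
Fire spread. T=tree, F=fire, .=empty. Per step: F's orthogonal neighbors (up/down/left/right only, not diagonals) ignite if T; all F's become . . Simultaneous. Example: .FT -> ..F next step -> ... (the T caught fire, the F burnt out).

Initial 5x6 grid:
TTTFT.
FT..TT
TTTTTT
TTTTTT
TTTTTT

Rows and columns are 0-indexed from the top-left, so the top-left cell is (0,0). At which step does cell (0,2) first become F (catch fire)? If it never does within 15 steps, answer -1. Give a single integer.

Step 1: cell (0,2)='F' (+5 fires, +2 burnt)
  -> target ignites at step 1
Step 2: cell (0,2)='.' (+4 fires, +5 burnt)
Step 3: cell (0,2)='.' (+5 fires, +4 burnt)
Step 4: cell (0,2)='.' (+5 fires, +5 burnt)
Step 5: cell (0,2)='.' (+4 fires, +5 burnt)
Step 6: cell (0,2)='.' (+2 fires, +4 burnt)
Step 7: cell (0,2)='.' (+0 fires, +2 burnt)
  fire out at step 7

1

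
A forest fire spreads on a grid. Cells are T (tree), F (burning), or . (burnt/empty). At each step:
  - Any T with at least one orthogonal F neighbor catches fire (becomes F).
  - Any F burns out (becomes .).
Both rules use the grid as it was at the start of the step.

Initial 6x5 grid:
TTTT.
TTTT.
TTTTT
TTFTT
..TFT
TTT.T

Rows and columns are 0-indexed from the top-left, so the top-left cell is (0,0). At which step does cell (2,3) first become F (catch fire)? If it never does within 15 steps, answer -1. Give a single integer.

Step 1: cell (2,3)='T' (+5 fires, +2 burnt)
Step 2: cell (2,3)='F' (+7 fires, +5 burnt)
  -> target ignites at step 2
Step 3: cell (2,3)='.' (+6 fires, +7 burnt)
Step 4: cell (2,3)='.' (+4 fires, +6 burnt)
Step 5: cell (2,3)='.' (+1 fires, +4 burnt)
Step 6: cell (2,3)='.' (+0 fires, +1 burnt)
  fire out at step 6

2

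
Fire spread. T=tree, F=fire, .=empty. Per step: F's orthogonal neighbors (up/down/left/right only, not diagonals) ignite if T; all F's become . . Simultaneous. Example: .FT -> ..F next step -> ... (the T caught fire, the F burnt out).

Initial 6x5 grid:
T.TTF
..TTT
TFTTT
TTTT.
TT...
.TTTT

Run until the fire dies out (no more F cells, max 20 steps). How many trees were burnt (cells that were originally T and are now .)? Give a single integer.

Step 1: +5 fires, +2 burnt (F count now 5)
Step 2: +8 fires, +5 burnt (F count now 8)
Step 3: +3 fires, +8 burnt (F count now 3)
Step 4: +1 fires, +3 burnt (F count now 1)
Step 5: +1 fires, +1 burnt (F count now 1)
Step 6: +1 fires, +1 burnt (F count now 1)
Step 7: +0 fires, +1 burnt (F count now 0)
Fire out after step 7
Initially T: 20, now '.': 29
Total burnt (originally-T cells now '.'): 19

Answer: 19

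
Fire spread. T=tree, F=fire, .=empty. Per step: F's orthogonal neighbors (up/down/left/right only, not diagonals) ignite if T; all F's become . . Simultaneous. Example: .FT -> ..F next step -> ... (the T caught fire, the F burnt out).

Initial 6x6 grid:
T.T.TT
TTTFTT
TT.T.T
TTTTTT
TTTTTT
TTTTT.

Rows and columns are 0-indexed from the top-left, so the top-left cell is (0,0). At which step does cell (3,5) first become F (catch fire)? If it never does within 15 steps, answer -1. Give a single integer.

Step 1: cell (3,5)='T' (+3 fires, +1 burnt)
Step 2: cell (3,5)='T' (+5 fires, +3 burnt)
Step 3: cell (3,5)='T' (+7 fires, +5 burnt)
Step 4: cell (3,5)='F' (+7 fires, +7 burnt)
  -> target ignites at step 4
Step 5: cell (3,5)='.' (+5 fires, +7 burnt)
Step 6: cell (3,5)='.' (+2 fires, +5 burnt)
Step 7: cell (3,5)='.' (+1 fires, +2 burnt)
Step 8: cell (3,5)='.' (+0 fires, +1 burnt)
  fire out at step 8

4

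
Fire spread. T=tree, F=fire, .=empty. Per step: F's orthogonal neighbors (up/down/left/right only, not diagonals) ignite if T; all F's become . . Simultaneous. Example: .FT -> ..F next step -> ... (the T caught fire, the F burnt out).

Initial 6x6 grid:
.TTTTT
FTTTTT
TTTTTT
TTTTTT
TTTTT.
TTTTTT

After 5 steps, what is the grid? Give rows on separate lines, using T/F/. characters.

Step 1: 2 trees catch fire, 1 burn out
  .TTTTT
  .FTTTT
  FTTTTT
  TTTTTT
  TTTTT.
  TTTTTT
Step 2: 4 trees catch fire, 2 burn out
  .FTTTT
  ..FTTT
  .FTTTT
  FTTTTT
  TTTTT.
  TTTTTT
Step 3: 5 trees catch fire, 4 burn out
  ..FTTT
  ...FTT
  ..FTTT
  .FTTTT
  FTTTT.
  TTTTTT
Step 4: 6 trees catch fire, 5 burn out
  ...FTT
  ....FT
  ...FTT
  ..FTTT
  .FTTT.
  FTTTTT
Step 5: 6 trees catch fire, 6 burn out
  ....FT
  .....F
  ....FT
  ...FTT
  ..FTT.
  .FTTTT

....FT
.....F
....FT
...FTT
..FTT.
.FTTTT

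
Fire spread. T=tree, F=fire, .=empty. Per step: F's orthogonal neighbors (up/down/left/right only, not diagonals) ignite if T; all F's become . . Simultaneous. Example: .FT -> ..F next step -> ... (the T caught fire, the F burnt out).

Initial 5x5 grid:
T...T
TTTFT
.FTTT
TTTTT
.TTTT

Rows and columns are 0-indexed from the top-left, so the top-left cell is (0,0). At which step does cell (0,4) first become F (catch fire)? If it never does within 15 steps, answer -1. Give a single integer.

Step 1: cell (0,4)='T' (+6 fires, +2 burnt)
Step 2: cell (0,4)='F' (+7 fires, +6 burnt)
  -> target ignites at step 2
Step 3: cell (0,4)='.' (+4 fires, +7 burnt)
Step 4: cell (0,4)='.' (+1 fires, +4 burnt)
Step 5: cell (0,4)='.' (+0 fires, +1 burnt)
  fire out at step 5

2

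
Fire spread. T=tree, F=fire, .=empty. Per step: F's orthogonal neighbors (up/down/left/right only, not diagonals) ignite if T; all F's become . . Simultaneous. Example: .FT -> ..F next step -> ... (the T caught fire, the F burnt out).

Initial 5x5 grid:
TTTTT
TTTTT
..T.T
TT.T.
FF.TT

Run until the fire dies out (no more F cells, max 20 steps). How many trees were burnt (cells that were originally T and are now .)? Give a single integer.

Answer: 2

Derivation:
Step 1: +2 fires, +2 burnt (F count now 2)
Step 2: +0 fires, +2 burnt (F count now 0)
Fire out after step 2
Initially T: 17, now '.': 10
Total burnt (originally-T cells now '.'): 2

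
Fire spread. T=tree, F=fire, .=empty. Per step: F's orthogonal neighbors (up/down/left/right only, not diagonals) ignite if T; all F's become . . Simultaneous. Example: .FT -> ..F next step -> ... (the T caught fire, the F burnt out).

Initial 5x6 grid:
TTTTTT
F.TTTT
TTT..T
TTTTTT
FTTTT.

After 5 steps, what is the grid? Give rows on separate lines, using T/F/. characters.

Step 1: 4 trees catch fire, 2 burn out
  FTTTTT
  ..TTTT
  FTT..T
  FTTTTT
  .FTTT.
Step 2: 4 trees catch fire, 4 burn out
  .FTTTT
  ..TTTT
  .FT..T
  .FTTTT
  ..FTT.
Step 3: 4 trees catch fire, 4 burn out
  ..FTTT
  ..TTTT
  ..F..T
  ..FTTT
  ...FT.
Step 4: 4 trees catch fire, 4 burn out
  ...FTT
  ..FTTT
  .....T
  ...FTT
  ....F.
Step 5: 3 trees catch fire, 4 burn out
  ....FT
  ...FTT
  .....T
  ....FT
  ......

....FT
...FTT
.....T
....FT
......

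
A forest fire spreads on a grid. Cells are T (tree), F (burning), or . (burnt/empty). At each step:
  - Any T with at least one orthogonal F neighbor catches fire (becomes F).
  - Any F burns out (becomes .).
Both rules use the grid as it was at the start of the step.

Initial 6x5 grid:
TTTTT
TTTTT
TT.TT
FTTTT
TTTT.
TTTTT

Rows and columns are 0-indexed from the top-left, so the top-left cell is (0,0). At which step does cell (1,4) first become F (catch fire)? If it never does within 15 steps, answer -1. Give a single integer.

Step 1: cell (1,4)='T' (+3 fires, +1 burnt)
Step 2: cell (1,4)='T' (+5 fires, +3 burnt)
Step 3: cell (1,4)='T' (+5 fires, +5 burnt)
Step 4: cell (1,4)='T' (+6 fires, +5 burnt)
Step 5: cell (1,4)='T' (+4 fires, +6 burnt)
Step 6: cell (1,4)='F' (+3 fires, +4 burnt)
  -> target ignites at step 6
Step 7: cell (1,4)='.' (+1 fires, +3 burnt)
Step 8: cell (1,4)='.' (+0 fires, +1 burnt)
  fire out at step 8

6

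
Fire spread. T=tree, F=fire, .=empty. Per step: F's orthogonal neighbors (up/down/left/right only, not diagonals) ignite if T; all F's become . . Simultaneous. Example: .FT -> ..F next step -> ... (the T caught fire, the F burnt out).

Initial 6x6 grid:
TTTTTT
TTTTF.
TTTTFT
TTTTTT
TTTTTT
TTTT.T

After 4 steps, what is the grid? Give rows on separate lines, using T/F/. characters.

Step 1: 5 trees catch fire, 2 burn out
  TTTTFT
  TTTF..
  TTTF.F
  TTTTFT
  TTTTTT
  TTTT.T
Step 2: 7 trees catch fire, 5 burn out
  TTTF.F
  TTF...
  TTF...
  TTTF.F
  TTTTFT
  TTTT.T
Step 3: 6 trees catch fire, 7 burn out
  TTF...
  TF....
  TF....
  TTF...
  TTTF.F
  TTTT.T
Step 4: 7 trees catch fire, 6 burn out
  TF....
  F.....
  F.....
  TF....
  TTF...
  TTTF.F

TF....
F.....
F.....
TF....
TTF...
TTTF.F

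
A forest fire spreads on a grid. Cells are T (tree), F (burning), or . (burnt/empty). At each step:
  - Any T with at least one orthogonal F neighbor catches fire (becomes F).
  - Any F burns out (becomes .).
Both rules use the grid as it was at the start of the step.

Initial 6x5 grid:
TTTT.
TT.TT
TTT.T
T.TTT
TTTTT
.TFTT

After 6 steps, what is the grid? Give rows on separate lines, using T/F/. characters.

Step 1: 3 trees catch fire, 1 burn out
  TTTT.
  TT.TT
  TTT.T
  T.TTT
  TTFTT
  .F.FT
Step 2: 4 trees catch fire, 3 burn out
  TTTT.
  TT.TT
  TTT.T
  T.FTT
  TF.FT
  ....F
Step 3: 4 trees catch fire, 4 burn out
  TTTT.
  TT.TT
  TTF.T
  T..FT
  F...F
  .....
Step 4: 3 trees catch fire, 4 burn out
  TTTT.
  TT.TT
  TF..T
  F...F
  .....
  .....
Step 5: 3 trees catch fire, 3 burn out
  TTTT.
  TF.TT
  F...F
  .....
  .....
  .....
Step 6: 3 trees catch fire, 3 burn out
  TFTT.
  F..TF
  .....
  .....
  .....
  .....

TFTT.
F..TF
.....
.....
.....
.....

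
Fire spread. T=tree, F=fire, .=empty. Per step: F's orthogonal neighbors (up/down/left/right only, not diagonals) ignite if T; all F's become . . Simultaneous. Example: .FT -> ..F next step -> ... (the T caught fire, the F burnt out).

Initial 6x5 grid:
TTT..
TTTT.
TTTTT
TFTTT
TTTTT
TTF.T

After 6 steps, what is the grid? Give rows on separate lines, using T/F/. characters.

Step 1: 6 trees catch fire, 2 burn out
  TTT..
  TTTT.
  TFTTT
  F.FTT
  TFFTT
  TF..T
Step 2: 7 trees catch fire, 6 burn out
  TTT..
  TFTT.
  F.FTT
  ...FT
  F..FT
  F...T
Step 3: 6 trees catch fire, 7 burn out
  TFT..
  F.FT.
  ...FT
  ....F
  ....F
  ....T
Step 4: 5 trees catch fire, 6 burn out
  F.F..
  ...F.
  ....F
  .....
  .....
  ....F
Step 5: 0 trees catch fire, 5 burn out
  .....
  .....
  .....
  .....
  .....
  .....
Step 6: 0 trees catch fire, 0 burn out
  .....
  .....
  .....
  .....
  .....
  .....

.....
.....
.....
.....
.....
.....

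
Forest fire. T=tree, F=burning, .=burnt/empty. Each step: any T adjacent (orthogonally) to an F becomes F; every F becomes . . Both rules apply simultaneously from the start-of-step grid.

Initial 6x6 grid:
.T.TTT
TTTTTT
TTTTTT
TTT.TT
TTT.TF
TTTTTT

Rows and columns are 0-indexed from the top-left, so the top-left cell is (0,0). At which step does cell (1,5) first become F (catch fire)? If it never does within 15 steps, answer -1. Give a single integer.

Step 1: cell (1,5)='T' (+3 fires, +1 burnt)
Step 2: cell (1,5)='T' (+3 fires, +3 burnt)
Step 3: cell (1,5)='F' (+3 fires, +3 burnt)
  -> target ignites at step 3
Step 4: cell (1,5)='.' (+4 fires, +3 burnt)
Step 5: cell (1,5)='.' (+5 fires, +4 burnt)
Step 6: cell (1,5)='.' (+6 fires, +5 burnt)
Step 7: cell (1,5)='.' (+4 fires, +6 burnt)
Step 8: cell (1,5)='.' (+3 fires, +4 burnt)
Step 9: cell (1,5)='.' (+0 fires, +3 burnt)
  fire out at step 9

3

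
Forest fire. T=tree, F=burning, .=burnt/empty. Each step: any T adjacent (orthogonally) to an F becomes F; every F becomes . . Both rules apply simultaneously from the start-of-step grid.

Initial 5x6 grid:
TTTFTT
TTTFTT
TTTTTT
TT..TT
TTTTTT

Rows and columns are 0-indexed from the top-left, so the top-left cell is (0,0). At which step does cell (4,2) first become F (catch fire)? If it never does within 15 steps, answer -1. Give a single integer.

Step 1: cell (4,2)='T' (+5 fires, +2 burnt)
Step 2: cell (4,2)='T' (+6 fires, +5 burnt)
Step 3: cell (4,2)='T' (+5 fires, +6 burnt)
Step 4: cell (4,2)='T' (+4 fires, +5 burnt)
Step 5: cell (4,2)='T' (+4 fires, +4 burnt)
Step 6: cell (4,2)='F' (+2 fires, +4 burnt)
  -> target ignites at step 6
Step 7: cell (4,2)='.' (+0 fires, +2 burnt)
  fire out at step 7

6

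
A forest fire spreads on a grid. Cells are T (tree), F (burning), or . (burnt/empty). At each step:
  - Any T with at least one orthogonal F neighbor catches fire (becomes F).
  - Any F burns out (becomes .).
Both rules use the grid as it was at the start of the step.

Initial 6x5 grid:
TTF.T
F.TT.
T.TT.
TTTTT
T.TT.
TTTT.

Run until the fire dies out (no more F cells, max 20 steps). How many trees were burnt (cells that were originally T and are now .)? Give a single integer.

Step 1: +4 fires, +2 burnt (F count now 4)
Step 2: +3 fires, +4 burnt (F count now 3)
Step 3: +4 fires, +3 burnt (F count now 4)
Step 4: +3 fires, +4 burnt (F count now 3)
Step 5: +4 fires, +3 burnt (F count now 4)
Step 6: +1 fires, +4 burnt (F count now 1)
Step 7: +0 fires, +1 burnt (F count now 0)
Fire out after step 7
Initially T: 20, now '.': 29
Total burnt (originally-T cells now '.'): 19

Answer: 19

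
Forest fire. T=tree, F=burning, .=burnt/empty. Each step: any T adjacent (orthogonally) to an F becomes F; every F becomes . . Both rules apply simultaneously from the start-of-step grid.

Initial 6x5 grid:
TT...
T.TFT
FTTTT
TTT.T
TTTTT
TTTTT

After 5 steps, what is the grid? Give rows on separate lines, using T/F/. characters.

Step 1: 6 trees catch fire, 2 burn out
  TT...
  F.F.F
  .FTFT
  FTT.T
  TTTTT
  TTTTT
Step 2: 5 trees catch fire, 6 burn out
  FT...
  .....
  ..F.F
  .FT.T
  FTTTT
  TTTTT
Step 3: 5 trees catch fire, 5 burn out
  .F...
  .....
  .....
  ..F.F
  .FTTT
  FTTTT
Step 4: 3 trees catch fire, 5 burn out
  .....
  .....
  .....
  .....
  ..FTF
  .FTTT
Step 5: 3 trees catch fire, 3 burn out
  .....
  .....
  .....
  .....
  ...F.
  ..FTF

.....
.....
.....
.....
...F.
..FTF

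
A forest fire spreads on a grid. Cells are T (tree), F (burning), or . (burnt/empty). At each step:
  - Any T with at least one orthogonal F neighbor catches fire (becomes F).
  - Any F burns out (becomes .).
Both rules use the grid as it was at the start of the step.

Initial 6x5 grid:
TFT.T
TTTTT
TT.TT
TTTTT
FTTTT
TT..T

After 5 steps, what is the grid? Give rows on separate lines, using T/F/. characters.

Step 1: 6 trees catch fire, 2 burn out
  F.F.T
  TFTTT
  TT.TT
  FTTTT
  .FTTT
  FT..T
Step 2: 7 trees catch fire, 6 burn out
  ....T
  F.FTT
  FF.TT
  .FTTT
  ..FTT
  .F..T
Step 3: 3 trees catch fire, 7 burn out
  ....T
  ...FT
  ...TT
  ..FTT
  ...FT
  ....T
Step 4: 4 trees catch fire, 3 burn out
  ....T
  ....F
  ...FT
  ...FT
  ....F
  ....T
Step 5: 4 trees catch fire, 4 burn out
  ....F
  .....
  ....F
  ....F
  .....
  ....F

....F
.....
....F
....F
.....
....F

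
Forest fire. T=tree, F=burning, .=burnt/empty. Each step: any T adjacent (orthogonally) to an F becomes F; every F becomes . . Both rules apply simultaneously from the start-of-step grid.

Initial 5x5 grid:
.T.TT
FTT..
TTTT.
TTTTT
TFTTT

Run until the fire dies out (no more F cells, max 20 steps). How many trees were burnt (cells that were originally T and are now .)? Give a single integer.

Step 1: +5 fires, +2 burnt (F count now 5)
Step 2: +6 fires, +5 burnt (F count now 6)
Step 3: +3 fires, +6 burnt (F count now 3)
Step 4: +2 fires, +3 burnt (F count now 2)
Step 5: +0 fires, +2 burnt (F count now 0)
Fire out after step 5
Initially T: 18, now '.': 23
Total burnt (originally-T cells now '.'): 16

Answer: 16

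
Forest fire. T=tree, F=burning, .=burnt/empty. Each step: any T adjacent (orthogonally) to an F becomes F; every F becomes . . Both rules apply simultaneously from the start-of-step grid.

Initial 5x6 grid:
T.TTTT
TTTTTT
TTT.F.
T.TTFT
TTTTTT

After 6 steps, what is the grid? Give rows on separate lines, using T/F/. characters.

Step 1: 4 trees catch fire, 2 burn out
  T.TTTT
  TTTTFT
  TTT...
  T.TF.F
  TTTTFT
Step 2: 6 trees catch fire, 4 burn out
  T.TTFT
  TTTF.F
  TTT...
  T.F...
  TTTF.F
Step 3: 5 trees catch fire, 6 burn out
  T.TF.F
  TTF...
  TTF...
  T.....
  TTF...
Step 4: 4 trees catch fire, 5 burn out
  T.F...
  TF....
  TF....
  T.....
  TF....
Step 5: 3 trees catch fire, 4 burn out
  T.....
  F.....
  F.....
  T.....
  F.....
Step 6: 2 trees catch fire, 3 burn out
  F.....
  ......
  ......
  F.....
  ......

F.....
......
......
F.....
......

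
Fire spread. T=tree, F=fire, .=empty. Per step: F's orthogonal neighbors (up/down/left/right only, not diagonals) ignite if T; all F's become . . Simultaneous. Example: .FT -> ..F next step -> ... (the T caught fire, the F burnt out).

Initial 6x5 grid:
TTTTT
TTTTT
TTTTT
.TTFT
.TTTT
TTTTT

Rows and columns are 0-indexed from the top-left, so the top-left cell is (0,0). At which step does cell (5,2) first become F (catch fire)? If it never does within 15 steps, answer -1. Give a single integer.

Step 1: cell (5,2)='T' (+4 fires, +1 burnt)
Step 2: cell (5,2)='T' (+7 fires, +4 burnt)
Step 3: cell (5,2)='F' (+7 fires, +7 burnt)
  -> target ignites at step 3
Step 4: cell (5,2)='.' (+5 fires, +7 burnt)
Step 5: cell (5,2)='.' (+3 fires, +5 burnt)
Step 6: cell (5,2)='.' (+1 fires, +3 burnt)
Step 7: cell (5,2)='.' (+0 fires, +1 burnt)
  fire out at step 7

3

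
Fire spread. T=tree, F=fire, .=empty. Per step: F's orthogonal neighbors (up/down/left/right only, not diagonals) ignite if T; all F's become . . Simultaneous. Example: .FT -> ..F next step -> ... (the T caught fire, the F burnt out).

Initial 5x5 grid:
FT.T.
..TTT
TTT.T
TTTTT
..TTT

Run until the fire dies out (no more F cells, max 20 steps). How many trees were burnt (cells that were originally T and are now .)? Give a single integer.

Step 1: +1 fires, +1 burnt (F count now 1)
Step 2: +0 fires, +1 burnt (F count now 0)
Fire out after step 2
Initially T: 17, now '.': 9
Total burnt (originally-T cells now '.'): 1

Answer: 1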